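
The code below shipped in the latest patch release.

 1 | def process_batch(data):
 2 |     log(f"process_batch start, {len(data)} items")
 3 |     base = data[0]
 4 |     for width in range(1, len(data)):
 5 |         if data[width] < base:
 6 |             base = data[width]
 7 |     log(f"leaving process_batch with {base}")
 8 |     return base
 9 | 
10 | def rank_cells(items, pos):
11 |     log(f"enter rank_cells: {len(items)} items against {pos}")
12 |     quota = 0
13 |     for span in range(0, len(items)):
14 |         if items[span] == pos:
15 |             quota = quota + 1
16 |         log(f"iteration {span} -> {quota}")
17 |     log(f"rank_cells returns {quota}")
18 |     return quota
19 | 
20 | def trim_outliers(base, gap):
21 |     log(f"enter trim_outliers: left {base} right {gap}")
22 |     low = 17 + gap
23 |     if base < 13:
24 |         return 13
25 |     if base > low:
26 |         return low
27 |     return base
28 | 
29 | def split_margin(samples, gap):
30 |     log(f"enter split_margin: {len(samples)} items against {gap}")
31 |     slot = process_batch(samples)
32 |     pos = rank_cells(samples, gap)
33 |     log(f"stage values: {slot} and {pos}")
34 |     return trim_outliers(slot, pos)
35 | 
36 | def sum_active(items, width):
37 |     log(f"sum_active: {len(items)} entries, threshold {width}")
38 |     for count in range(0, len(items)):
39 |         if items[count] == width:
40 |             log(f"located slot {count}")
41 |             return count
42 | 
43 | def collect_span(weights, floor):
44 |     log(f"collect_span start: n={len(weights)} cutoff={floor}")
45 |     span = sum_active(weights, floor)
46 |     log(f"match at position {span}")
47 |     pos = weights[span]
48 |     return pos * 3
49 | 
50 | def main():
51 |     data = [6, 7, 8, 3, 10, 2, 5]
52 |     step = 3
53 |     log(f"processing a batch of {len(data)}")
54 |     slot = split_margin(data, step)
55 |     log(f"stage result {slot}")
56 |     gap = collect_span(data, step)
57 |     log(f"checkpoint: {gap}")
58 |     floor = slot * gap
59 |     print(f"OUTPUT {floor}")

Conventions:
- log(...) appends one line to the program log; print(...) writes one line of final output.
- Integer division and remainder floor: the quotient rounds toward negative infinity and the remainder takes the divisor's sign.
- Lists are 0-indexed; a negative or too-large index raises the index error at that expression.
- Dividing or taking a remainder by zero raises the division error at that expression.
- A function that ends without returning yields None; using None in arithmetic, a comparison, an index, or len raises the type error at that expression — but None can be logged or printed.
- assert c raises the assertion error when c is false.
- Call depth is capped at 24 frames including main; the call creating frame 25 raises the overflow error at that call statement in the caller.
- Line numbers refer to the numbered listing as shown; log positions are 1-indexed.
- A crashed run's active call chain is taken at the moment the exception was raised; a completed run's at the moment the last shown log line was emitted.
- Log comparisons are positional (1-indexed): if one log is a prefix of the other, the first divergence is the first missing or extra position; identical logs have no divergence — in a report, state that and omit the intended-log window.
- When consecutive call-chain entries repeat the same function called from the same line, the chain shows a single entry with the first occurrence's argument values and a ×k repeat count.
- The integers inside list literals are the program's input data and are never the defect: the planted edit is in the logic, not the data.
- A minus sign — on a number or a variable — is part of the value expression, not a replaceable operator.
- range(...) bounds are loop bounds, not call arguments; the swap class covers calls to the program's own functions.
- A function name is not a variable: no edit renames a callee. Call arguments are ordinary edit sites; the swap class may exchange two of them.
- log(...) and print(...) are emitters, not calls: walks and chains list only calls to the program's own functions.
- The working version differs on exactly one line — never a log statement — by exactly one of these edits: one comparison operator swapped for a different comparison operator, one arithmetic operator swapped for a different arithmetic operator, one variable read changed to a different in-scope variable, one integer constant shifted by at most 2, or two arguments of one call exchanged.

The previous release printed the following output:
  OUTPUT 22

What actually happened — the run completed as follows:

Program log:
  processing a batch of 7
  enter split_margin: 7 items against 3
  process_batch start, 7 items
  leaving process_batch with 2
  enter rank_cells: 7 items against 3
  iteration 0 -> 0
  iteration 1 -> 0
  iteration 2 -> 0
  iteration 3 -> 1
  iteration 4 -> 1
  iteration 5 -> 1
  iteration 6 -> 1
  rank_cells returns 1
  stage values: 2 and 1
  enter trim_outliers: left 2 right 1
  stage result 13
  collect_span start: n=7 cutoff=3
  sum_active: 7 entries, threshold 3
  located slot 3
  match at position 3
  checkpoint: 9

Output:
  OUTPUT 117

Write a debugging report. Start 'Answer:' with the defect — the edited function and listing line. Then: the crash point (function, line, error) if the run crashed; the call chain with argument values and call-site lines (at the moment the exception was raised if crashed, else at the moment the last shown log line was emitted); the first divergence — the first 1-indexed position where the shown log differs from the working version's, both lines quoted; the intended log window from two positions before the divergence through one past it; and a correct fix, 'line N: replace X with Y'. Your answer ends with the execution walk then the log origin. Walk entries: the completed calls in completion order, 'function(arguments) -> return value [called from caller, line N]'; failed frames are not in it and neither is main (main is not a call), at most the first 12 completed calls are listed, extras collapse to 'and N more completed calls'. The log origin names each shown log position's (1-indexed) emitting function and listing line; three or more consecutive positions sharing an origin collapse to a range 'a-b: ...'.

Answer: the defect is in main at line 58.
Key observation: Every logged value matches the working version; the printed result is what differs.
Call chain: main.
First divergence: none; the two logs match at every position.
Execution walk:
  process_batch([6, 7, 8, 3, 10, 2, 5]) -> 2  [called from split_margin, line 31]
  rank_cells([6, 7, 8, 3, 10, 2, 5], 3) -> 1  [called from split_margin, line 32]
  trim_outliers(2, 1) -> 13  [called from split_margin, line 34]
  split_margin([6, 7, 8, 3, 10, 2, 5], 3) -> 13  [called from main, line 54]
  sum_active([6, 7, 8, 3, 10, 2, 5], 3) -> 3  [called from collect_span, line 45]
  collect_span([6, 7, 8, 3, 10, 2, 5], 3) -> 9  [called from main, line 56]
Log line origins:
  1: from main, line 53
  2: from split_margin, line 30
  3: from process_batch, line 2
  4: from process_batch, line 7
  5: from rank_cells, line 11
  6-12: from rank_cells, line 16
  13: from rank_cells, line 17
  14: from split_margin, line 33
  15: from trim_outliers, line 21
  16: from main, line 55
  17: from collect_span, line 44
  18: from sum_active, line 37
  19: from sum_active, line 40
  20: from collect_span, line 46
  21: from main, line 57
A correct fix: line 58: replace `*` with `+`.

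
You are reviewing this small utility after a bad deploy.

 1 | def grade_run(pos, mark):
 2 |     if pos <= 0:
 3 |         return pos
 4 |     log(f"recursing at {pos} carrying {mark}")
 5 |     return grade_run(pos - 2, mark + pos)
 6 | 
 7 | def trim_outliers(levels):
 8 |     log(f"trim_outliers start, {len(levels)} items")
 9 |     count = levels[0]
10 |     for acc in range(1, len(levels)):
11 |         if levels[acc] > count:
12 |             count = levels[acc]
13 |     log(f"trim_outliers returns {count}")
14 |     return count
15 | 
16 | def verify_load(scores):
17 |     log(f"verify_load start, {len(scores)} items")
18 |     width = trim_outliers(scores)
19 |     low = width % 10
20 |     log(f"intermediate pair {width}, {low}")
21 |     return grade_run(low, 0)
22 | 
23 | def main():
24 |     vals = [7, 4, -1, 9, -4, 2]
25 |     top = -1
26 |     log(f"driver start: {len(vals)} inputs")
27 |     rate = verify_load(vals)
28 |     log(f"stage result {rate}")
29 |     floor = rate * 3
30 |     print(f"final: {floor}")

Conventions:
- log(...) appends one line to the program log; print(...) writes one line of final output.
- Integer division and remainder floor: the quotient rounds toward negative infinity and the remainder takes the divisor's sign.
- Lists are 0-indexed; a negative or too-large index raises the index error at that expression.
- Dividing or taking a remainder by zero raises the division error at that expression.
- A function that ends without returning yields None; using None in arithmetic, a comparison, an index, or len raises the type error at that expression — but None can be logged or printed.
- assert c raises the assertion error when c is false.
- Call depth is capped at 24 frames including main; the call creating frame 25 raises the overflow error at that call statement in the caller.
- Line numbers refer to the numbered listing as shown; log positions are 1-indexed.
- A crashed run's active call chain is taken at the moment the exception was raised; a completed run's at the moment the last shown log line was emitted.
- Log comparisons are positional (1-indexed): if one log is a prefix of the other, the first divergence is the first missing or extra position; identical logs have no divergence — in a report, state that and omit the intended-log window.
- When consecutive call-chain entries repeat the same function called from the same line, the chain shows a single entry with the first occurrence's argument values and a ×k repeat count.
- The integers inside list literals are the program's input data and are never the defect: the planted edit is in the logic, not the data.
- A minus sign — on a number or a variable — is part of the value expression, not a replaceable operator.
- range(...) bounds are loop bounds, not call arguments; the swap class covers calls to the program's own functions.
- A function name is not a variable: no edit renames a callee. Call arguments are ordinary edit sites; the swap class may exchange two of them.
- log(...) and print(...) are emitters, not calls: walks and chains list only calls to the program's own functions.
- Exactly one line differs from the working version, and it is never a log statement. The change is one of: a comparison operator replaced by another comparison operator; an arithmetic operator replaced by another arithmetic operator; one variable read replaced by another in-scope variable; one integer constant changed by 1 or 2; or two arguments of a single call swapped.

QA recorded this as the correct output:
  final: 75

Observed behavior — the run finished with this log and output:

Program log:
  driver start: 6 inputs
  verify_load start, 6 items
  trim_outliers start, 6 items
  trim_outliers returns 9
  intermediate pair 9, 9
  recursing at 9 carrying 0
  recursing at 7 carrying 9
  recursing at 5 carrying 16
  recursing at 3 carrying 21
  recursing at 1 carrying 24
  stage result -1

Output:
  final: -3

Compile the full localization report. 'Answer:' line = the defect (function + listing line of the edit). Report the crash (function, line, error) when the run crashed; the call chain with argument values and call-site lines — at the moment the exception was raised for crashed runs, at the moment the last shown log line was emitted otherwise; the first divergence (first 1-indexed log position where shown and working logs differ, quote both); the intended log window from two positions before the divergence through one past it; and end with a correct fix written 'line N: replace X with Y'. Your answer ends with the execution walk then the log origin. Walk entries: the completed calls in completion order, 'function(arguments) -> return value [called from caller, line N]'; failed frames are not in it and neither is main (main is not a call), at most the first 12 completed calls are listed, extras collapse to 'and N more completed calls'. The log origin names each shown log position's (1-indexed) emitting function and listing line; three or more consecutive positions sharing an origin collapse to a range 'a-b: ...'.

Answer: the defect is in grade_run at line 3.
Key observation: Log line 11 is where behavior first shows: 'stage result -1' appears instead of 'stage result 25'.
Call chain: main.
First divergence: position 11; shown 'stage result -1' vs intended 'stage result 25'.
Intended log window:
  9: recursing at 3 carrying 21
  10: recursing at 1 carrying 24
  11: stage result 25
Execution walk:
  trim_outliers([7, 4, -1, 9, -4, 2]) -> 9  [called from verify_load, line 18]
  grade_run(-1, 25) -> -1  [called from grade_run, line 5]
  grade_run(1, 24) -> -1  [called from grade_run, line 5]
  grade_run(3, 21) -> -1  [called from grade_run, line 5]
  grade_run(5, 16) -> -1  [called from grade_run, line 5]
  grade_run(7, 9) -> -1  [called from grade_run, line 5]
  grade_run(9, 0) -> -1  [called from verify_load, line 21]
  verify_load([7, 4, -1, 9, -4, 2]) -> -1  [called from main, line 27]
Log origins:
  1: emitted by main (line 26)
  2: emitted by verify_load (line 17)
  3: emitted by trim_outliers (line 8)
  4: emitted by trim_outliers (line 13)
  5: emitted by verify_load (line 20)
  6-10: emitted by grade_run (line 4)
  11: emitted by main (line 28)
A correct fix: line 3: replace `pos` with `mark`.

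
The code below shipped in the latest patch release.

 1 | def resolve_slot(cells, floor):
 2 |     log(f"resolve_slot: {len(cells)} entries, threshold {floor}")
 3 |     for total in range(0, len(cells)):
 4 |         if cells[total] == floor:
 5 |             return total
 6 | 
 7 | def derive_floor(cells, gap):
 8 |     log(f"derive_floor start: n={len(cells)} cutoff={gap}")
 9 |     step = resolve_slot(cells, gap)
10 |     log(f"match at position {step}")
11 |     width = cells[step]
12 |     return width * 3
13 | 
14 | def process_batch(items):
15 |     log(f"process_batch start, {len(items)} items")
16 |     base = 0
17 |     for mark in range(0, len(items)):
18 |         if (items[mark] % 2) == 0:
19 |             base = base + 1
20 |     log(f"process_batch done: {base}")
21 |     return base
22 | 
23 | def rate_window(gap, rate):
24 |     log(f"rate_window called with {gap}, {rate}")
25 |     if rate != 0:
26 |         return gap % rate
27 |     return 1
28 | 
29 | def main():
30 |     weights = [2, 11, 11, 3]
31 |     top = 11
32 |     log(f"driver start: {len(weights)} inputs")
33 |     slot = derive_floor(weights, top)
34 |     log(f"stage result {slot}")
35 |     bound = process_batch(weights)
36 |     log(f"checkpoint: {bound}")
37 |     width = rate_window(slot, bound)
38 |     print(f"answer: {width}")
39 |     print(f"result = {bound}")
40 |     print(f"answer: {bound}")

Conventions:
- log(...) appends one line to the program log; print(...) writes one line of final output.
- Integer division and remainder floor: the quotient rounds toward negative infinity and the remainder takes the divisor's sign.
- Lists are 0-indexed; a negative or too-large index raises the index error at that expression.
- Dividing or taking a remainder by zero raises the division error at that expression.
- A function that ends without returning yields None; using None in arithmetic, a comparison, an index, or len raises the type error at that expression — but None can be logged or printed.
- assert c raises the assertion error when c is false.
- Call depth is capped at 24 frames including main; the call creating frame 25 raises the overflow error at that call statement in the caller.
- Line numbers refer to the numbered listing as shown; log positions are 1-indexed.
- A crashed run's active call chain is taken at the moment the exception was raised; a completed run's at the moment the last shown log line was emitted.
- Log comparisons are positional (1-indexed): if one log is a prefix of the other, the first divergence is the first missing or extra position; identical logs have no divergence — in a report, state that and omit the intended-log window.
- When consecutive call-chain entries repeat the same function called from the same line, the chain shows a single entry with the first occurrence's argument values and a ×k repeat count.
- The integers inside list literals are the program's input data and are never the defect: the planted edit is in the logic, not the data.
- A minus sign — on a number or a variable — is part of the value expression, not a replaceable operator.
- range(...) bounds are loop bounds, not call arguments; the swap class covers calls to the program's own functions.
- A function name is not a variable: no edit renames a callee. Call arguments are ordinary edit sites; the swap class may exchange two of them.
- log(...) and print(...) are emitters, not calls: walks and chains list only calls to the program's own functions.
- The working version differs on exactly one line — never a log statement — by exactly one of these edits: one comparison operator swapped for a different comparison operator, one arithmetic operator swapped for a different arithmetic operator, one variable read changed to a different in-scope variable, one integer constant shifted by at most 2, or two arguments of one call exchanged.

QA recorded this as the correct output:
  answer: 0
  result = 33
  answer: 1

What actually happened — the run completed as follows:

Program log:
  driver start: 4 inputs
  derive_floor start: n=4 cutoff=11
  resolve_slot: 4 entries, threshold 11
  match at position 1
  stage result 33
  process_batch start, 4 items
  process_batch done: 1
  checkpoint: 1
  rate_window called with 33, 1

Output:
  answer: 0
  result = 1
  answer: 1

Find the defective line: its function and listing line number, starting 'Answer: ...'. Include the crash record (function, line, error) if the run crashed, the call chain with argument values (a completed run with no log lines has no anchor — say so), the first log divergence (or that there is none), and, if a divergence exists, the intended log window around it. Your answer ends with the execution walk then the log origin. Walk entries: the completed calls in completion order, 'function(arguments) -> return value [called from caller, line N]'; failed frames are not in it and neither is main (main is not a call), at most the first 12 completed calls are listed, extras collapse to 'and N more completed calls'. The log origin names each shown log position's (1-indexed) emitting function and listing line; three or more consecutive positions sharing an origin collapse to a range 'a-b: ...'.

Answer: the defect is in main at line 39.
Key observation: The two runs log identically and part ways only at the printed values.
Call chain: main -> rate_window(33, 1) (called at line 37).
First divergence: none (the log streams are identical).
Execution walk:
  resolve_slot([2, 11, 11, 3], 11) -> 1  [called from derive_floor, line 9]
  derive_floor([2, 11, 11, 3], 11) -> 33  [called from main, line 33]
  process_batch([2, 11, 11, 3]) -> 1  [called from main, line 35]
  rate_window(33, 1) -> 0  [called from main, line 37]
Log origin:
  1: logged in main at line 32
  2: logged in derive_floor at line 8
  3: logged in resolve_slot at line 2
  4: logged in derive_floor at line 10
  5: logged in main at line 34
  6: logged in process_batch at line 15
  7: logged in process_batch at line 20
  8: logged in main at line 36
  9: logged in rate_window at line 24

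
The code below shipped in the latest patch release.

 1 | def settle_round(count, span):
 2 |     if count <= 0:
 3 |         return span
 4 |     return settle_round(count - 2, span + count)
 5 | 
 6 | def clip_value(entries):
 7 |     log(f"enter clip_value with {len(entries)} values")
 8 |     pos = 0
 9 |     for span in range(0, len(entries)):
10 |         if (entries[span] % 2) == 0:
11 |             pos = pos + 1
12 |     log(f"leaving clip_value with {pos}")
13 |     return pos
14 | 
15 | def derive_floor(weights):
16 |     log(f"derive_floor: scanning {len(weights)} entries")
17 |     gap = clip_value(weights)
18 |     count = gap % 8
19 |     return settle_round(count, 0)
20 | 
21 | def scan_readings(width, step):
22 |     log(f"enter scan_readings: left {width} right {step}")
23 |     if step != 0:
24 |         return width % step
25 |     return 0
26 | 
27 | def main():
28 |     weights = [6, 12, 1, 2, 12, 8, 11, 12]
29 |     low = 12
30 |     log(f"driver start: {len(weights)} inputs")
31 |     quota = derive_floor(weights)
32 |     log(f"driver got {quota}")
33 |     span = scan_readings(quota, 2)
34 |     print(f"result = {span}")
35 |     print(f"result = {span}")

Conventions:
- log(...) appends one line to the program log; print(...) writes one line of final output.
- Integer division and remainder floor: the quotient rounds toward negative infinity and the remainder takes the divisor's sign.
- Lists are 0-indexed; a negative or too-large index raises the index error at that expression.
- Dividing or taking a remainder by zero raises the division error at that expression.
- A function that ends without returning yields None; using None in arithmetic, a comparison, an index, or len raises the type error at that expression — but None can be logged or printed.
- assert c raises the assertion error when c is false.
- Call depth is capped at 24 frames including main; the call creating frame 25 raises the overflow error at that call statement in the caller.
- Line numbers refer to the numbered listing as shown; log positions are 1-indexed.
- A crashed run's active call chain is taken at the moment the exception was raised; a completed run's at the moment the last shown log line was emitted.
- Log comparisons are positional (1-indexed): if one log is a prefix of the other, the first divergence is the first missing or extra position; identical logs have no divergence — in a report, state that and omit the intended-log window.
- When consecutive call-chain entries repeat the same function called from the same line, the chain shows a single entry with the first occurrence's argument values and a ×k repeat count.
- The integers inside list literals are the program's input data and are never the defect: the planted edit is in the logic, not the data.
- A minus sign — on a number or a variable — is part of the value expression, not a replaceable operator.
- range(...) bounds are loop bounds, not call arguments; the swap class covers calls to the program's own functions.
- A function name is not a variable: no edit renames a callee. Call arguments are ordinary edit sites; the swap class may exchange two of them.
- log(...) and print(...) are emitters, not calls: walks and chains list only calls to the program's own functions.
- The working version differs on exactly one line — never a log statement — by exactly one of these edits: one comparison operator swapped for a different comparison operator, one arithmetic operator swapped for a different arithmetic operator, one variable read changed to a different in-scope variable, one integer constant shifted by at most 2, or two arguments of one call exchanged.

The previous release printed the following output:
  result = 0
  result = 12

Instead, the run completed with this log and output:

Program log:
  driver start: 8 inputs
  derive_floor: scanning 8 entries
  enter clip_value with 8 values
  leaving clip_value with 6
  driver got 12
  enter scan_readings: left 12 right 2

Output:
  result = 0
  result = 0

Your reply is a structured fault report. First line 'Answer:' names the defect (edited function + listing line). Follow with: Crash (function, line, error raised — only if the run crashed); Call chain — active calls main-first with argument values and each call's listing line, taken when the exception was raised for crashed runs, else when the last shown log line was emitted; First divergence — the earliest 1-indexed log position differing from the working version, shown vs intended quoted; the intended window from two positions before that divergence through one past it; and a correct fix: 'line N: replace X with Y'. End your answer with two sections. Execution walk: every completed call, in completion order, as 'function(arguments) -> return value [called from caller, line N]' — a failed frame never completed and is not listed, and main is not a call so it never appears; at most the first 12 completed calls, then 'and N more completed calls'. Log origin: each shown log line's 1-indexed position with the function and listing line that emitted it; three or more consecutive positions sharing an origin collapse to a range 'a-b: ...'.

Answer: the defect is in main at line 35.
Key observation: Log streams are identical — the defect surfaces only in the printed output.
Call chain: main -> scan_readings(12, 2) (called at line 33).
First divergence: there is none — every log position agrees.
Execution walk:
  clip_value([6, 12, 1, 2, 12, 8, 11, 12]) -> 6  [called from derive_floor, line 17]
  settle_round(0, 12) -> 12  [called from settle_round, line 4]
  settle_round(2, 10) -> 12  [called from settle_round, line 4]
  settle_round(4, 6) -> 12  [called from settle_round, line 4]
  settle_round(6, 0) -> 12  [called from derive_floor, line 19]
  derive_floor([6, 12, 1, 2, 12, 8, 11, 12]) -> 12  [called from main, line 31]
  scan_readings(12, 2) -> 0  [called from main, line 33]
Log origin:
  1 — main, line 30
  2 — derive_floor, line 16
  3 — clip_value, line 7
  4 — clip_value, line 12
  5 — main, line 32
  6 — scan_readings, line 22
A correct fix: line 35: replace `span` with `quota`.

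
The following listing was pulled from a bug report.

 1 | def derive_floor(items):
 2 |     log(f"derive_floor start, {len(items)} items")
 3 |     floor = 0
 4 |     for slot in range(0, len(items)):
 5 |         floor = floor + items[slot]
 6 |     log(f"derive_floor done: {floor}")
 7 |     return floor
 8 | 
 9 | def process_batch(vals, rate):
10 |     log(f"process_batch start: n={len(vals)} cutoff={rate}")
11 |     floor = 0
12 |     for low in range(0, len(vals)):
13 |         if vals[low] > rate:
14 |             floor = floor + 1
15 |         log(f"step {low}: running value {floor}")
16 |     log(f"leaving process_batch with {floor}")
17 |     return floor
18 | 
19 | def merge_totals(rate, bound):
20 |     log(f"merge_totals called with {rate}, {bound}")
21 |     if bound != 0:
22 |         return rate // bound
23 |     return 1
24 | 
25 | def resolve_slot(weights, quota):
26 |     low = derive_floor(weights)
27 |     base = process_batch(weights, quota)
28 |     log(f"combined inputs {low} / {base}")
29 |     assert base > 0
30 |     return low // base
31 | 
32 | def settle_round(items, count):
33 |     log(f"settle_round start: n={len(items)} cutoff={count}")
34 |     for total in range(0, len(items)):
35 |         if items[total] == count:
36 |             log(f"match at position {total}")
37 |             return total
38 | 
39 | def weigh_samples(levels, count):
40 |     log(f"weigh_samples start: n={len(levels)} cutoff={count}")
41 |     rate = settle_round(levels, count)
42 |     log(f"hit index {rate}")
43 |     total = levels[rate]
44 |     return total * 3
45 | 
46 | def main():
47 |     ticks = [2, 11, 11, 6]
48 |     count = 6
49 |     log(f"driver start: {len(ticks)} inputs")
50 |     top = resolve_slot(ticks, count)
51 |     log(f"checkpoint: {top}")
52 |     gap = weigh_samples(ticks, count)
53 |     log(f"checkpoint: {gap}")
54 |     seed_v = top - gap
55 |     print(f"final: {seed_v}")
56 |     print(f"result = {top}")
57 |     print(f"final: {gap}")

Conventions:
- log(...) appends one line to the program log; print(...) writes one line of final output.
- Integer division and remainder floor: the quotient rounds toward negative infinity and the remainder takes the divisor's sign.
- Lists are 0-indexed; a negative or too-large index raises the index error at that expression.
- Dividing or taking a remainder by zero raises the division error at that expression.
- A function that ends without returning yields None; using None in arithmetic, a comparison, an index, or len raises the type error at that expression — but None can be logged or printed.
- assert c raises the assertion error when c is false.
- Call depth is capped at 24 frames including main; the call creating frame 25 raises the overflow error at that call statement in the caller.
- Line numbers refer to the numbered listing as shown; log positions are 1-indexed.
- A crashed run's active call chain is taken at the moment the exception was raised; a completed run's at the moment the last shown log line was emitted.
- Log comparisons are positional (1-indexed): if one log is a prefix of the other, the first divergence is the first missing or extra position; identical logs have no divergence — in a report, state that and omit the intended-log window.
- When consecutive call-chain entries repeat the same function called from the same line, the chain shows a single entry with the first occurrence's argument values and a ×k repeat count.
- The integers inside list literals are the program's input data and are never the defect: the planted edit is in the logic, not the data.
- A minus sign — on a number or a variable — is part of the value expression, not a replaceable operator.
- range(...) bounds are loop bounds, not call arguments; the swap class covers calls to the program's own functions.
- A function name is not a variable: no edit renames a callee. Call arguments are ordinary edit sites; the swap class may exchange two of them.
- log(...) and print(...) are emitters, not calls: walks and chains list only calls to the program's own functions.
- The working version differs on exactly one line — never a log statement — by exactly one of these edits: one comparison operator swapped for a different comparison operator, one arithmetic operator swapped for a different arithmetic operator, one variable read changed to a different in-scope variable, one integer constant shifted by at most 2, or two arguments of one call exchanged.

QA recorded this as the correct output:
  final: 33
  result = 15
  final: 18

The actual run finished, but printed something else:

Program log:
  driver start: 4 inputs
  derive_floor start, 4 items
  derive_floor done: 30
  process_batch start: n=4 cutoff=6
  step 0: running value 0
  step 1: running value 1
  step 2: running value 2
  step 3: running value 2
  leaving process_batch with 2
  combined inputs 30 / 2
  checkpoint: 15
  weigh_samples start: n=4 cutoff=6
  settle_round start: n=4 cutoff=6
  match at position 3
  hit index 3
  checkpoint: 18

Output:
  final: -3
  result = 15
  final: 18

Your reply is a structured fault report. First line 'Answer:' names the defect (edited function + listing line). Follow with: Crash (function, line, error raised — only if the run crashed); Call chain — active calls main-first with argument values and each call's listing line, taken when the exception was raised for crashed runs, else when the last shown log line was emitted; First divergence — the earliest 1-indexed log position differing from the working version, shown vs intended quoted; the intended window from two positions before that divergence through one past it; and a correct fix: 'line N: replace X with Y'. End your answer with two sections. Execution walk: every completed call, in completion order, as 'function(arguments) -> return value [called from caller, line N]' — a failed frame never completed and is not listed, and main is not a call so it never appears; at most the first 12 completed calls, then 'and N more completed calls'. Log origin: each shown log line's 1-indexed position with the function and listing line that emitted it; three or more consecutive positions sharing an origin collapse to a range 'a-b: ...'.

Answer: the defect is in main at line 54.
The tell: The logs agree in full; only the final output differs.
Call chain: main.
First divergence: none; the two logs match at every position.
Execution walk:
  derive_floor([2, 11, 11, 6]) -> 30  [called from resolve_slot, line 26]
  process_batch([2, 11, 11, 6], 6) -> 2  [called from resolve_slot, line 27]
  resolve_slot([2, 11, 11, 6], 6) -> 15  [called from main, line 50]
  settle_round([2, 11, 11, 6], 6) -> 3  [called from weigh_samples, line 41]
  weigh_samples([2, 11, 11, 6], 6) -> 18  [called from main, line 52]
Log origin:
  1: from main, line 49
  2: from derive_floor, line 2
  3: from derive_floor, line 6
  4: from process_batch, line 10
  5-8: from process_batch, line 15
  9: from process_batch, line 16
  10: from resolve_slot, line 28
  11: from main, line 51
  12: from weigh_samples, line 40
  13: from settle_round, line 33
  14: from settle_round, line 36
  15: from weigh_samples, line 42
  16: from main, line 53
A correct fix: line 54: replace `-` with `+`.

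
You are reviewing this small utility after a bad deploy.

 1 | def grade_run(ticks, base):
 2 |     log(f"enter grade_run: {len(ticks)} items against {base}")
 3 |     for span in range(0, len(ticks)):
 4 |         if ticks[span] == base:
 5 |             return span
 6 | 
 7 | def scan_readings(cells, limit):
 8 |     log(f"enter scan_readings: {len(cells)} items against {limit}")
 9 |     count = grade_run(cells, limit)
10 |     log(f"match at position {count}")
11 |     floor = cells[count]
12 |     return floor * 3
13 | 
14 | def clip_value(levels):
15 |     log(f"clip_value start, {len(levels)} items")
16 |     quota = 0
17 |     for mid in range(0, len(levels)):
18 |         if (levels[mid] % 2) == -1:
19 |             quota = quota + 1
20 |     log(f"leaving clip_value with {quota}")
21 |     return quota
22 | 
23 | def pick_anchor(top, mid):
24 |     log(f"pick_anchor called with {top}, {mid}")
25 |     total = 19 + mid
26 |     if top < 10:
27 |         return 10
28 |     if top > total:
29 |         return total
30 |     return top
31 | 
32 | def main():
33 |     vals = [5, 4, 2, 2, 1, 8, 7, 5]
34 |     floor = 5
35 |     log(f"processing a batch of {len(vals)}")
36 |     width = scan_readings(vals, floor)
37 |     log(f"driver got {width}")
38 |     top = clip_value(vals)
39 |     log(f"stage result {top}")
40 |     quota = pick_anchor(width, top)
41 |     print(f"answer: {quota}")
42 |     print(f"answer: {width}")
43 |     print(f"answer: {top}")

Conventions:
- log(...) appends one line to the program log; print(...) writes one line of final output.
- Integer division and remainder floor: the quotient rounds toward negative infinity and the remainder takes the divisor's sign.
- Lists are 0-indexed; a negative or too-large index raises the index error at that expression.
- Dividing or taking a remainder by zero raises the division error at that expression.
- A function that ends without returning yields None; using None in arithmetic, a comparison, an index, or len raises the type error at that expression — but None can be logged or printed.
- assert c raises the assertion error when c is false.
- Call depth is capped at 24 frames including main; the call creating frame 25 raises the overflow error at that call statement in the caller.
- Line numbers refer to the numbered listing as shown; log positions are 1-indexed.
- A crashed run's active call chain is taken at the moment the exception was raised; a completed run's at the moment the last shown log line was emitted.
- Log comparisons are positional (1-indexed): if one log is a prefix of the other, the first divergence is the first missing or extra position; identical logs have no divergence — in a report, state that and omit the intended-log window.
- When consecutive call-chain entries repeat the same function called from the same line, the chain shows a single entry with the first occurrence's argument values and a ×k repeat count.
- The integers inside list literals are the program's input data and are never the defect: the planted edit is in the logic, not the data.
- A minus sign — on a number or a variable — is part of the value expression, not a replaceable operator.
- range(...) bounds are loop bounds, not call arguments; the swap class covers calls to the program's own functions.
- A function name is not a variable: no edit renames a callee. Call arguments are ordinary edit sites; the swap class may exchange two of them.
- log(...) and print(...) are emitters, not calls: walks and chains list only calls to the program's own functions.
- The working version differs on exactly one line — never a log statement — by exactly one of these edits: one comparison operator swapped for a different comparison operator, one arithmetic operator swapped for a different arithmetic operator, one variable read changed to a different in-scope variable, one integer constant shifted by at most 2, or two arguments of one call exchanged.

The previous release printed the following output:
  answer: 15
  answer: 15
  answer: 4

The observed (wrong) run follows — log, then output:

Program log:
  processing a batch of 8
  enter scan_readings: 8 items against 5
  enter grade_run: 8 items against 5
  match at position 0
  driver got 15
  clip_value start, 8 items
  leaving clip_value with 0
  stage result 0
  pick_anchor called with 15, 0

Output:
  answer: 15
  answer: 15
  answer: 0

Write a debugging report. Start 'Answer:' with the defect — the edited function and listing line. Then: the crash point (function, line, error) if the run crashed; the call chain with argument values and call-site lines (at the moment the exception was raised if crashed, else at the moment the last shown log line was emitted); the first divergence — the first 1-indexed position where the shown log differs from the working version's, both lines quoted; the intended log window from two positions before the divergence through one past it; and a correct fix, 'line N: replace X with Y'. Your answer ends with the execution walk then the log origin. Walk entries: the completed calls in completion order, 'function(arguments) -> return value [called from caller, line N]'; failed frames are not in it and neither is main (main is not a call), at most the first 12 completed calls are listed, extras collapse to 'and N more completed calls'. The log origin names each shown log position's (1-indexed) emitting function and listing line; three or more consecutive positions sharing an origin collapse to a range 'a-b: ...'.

Answer: the defect is in clip_value at line 18.
The tell: Log line 7 is where behavior first shows: 'leaving clip_value with 0' appears instead of 'leaving clip_value with 4'.
Call chain: main -> pick_anchor(15, 0) (called at line 40).
First divergence: position 7; shown 'leaving clip_value with 0' vs intended 'leaving clip_value with 4'.
Intended log window:
  5: driver got 15
  6: clip_value start, 8 items
  7: leaving clip_value with 4
  8: stage result 4
Execution walk:
  grade_run([5, 4, 2, 2, 1, 8, 7, 5], 5) -> 0  [called from scan_readings, line 9]
  scan_readings([5, 4, 2, 2, 1, 8, 7, 5], 5) -> 15  [called from main, line 36]
  clip_value([5, 4, 2, 2, 1, 8, 7, 5]) -> 0  [called from main, line 38]
  pick_anchor(15, 0) -> 15  [called from main, line 40]
Log origins:
  1: from main, line 35
  2: from scan_readings, line 8
  3: from grade_run, line 2
  4: from scan_readings, line 10
  5: from main, line 37
  6: from clip_value, line 15
  7: from clip_value, line 20
  8: from main, line 39
  9: from pick_anchor, line 24
A correct fix: line 18: replace `-1` with `0`.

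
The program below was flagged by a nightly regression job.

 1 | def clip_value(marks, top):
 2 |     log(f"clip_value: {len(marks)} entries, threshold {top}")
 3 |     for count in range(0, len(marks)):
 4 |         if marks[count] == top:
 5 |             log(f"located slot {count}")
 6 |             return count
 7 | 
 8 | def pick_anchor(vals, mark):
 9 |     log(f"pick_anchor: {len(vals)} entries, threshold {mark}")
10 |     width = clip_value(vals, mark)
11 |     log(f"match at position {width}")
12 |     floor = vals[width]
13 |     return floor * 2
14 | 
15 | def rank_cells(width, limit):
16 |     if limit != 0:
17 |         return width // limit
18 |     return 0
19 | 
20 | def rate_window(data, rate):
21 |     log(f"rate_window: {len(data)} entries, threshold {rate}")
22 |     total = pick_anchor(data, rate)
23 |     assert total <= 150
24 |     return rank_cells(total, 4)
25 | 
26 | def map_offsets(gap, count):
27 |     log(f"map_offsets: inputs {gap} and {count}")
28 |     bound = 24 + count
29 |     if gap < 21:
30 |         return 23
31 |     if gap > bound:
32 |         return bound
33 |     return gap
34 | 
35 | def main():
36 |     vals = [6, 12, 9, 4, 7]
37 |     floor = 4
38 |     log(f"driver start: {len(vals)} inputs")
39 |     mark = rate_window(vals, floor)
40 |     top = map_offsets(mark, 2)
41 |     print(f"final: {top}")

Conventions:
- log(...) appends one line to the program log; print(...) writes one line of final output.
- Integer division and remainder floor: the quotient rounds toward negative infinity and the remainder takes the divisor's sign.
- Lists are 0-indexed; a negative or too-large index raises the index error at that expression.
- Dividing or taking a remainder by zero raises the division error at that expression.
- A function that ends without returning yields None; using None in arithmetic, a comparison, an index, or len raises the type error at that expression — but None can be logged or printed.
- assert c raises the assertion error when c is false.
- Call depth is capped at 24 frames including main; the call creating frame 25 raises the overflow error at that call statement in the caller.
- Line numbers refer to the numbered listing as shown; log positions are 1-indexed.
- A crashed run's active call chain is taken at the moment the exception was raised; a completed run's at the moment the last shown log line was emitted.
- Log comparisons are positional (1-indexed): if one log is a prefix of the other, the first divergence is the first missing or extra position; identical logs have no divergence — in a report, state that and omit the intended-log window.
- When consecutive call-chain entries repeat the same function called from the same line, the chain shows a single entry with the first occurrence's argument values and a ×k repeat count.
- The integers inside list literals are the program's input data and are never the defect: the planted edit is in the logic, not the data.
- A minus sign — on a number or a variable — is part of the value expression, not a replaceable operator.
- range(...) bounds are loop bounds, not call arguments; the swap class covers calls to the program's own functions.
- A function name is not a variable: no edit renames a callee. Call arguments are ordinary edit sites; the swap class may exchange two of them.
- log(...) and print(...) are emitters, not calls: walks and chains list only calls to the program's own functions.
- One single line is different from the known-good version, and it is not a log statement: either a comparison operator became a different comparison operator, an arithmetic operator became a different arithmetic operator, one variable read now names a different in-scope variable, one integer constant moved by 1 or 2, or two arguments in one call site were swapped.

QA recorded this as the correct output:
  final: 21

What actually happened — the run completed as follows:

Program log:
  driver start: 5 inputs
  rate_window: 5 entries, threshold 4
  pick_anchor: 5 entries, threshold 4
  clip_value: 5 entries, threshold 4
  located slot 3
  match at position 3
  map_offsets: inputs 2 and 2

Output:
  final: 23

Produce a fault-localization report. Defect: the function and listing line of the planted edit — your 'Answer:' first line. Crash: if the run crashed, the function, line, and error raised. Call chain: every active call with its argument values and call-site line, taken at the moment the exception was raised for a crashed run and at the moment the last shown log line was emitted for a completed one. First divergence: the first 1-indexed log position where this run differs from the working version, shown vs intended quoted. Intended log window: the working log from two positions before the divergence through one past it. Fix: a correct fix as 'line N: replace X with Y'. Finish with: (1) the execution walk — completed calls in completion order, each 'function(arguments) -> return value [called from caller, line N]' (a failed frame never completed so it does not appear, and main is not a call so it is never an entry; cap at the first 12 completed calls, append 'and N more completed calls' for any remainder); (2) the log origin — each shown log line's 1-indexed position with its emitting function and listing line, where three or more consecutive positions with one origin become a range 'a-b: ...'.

Answer: the defect is in map_offsets at line 30.
Key observation: No log line changed; the fault shows up purely in the output.
Call chain: main -> map_offsets(2, 2) (called at line 40).
First divergence: none; the two logs match at every position.
Execution walk:
  clip_value([6, 12, 9, 4, 7], 4) -> 3  [called from pick_anchor, line 10]
  pick_anchor([6, 12, 9, 4, 7], 4) -> 8  [called from rate_window, line 22]
  rank_cells(8, 4) -> 2  [called from rate_window, line 24]
  rate_window([6, 12, 9, 4, 7], 4) -> 2  [called from main, line 39]
  map_offsets(2, 2) -> 23  [called from main, line 40]
Origin of each log line:
  1: from main, line 38
  2: from rate_window, line 21
  3: from pick_anchor, line 9
  4: from clip_value, line 2
  5: from clip_value, line 5
  6: from pick_anchor, line 11
  7: from map_offsets, line 27
A correct fix: line 30: replace `23` with `21`.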